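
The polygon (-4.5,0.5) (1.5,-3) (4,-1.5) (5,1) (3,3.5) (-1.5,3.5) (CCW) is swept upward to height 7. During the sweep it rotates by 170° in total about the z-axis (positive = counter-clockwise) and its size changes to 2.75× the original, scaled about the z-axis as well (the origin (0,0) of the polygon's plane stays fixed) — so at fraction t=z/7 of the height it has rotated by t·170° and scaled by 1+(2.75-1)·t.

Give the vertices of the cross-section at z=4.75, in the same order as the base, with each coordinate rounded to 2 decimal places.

Cross-section at z=4.75: (3.23,-9.36) (4.53,5.78) (-0.78,9.31) (-6.66,8.95) (-9.73,2.65) (-5.51,-6.24)

t = z/height = 4.75/7 = 0.678571
s = 1 + (scale-1)·z/height = 1 + (2.75-1)·4.75/7 = 2.187500
θ = twist·z/height = 170°·4.75/7 = 115.3571° = 2.013362 rad
cos θ = -0.428259, sin θ = 0.903656 (intermediates below are computed at full precision and shown rounded to 5 d.p.)
v1: (-4.5,0.5) → rotate → (1.47534,-4.28058) → ×s → (3.22730,-9.36377) → (3.23,-9.36)
v2: (1.5,-3) → rotate → (2.06858,2.64026) → ×s → (4.52502,5.77557) → (4.53,5.78)
v3: (4,-1.5) → rotate → (-0.35755,4.25701) → ×s → (-0.78215,9.31221) → (-0.78,9.31)
v4: (5,1) → rotate → (-3.04495,4.09002) → ×s → (-6.66083,8.94692) → (-6.66,8.95)
v5: (3,3.5) → rotate → (-4.44757,1.21206) → ×s → (-9.72907,2.65138) → (-9.73,2.65)
v6: (-1.5,3.5) → rotate → (-2.52041,-2.85439) → ×s → (-5.51339,-6.24398) → (-5.51,-6.24)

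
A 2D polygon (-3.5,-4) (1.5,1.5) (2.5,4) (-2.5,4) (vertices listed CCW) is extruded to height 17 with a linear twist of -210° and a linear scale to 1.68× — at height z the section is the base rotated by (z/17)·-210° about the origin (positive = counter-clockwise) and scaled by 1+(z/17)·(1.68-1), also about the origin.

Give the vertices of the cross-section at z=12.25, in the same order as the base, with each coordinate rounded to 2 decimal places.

Cross-section at z=12.25: (1.72,7.73) (-0.89,-3.03) (-0.41,-7.02) (6.13,-3.44)

t = z/height = 12.25/17 = 0.720588
s = 1 + (scale-1)·z/height = 1 + (1.68-1)·12.25/17 = 1.490000
θ = twist·z/height = -210°·12.25/17 = -151.3235° = -2.641094 rad
cos θ = -0.877343, sin θ = -0.479863 (intermediates below are computed at full precision and shown rounded to 5 d.p.)
v1: (-3.5,-4) → rotate → (1.15125,5.18889) → ×s → (1.71536,7.73145) → (1.72,7.73)
v2: (1.5,1.5) → rotate → (-0.59622,-2.03581) → ×s → (-0.88837,-3.03336) → (-0.89,-3.03)
v3: (2.5,4) → rotate → (-0.27391,-4.70903) → ×s → (-0.40812,-7.01646) → (-0.41,-7.02)
v4: (-2.5,4) → rotate → (4.11281,-2.30972) → ×s → (6.12809,-3.44148) → (6.13,-3.44)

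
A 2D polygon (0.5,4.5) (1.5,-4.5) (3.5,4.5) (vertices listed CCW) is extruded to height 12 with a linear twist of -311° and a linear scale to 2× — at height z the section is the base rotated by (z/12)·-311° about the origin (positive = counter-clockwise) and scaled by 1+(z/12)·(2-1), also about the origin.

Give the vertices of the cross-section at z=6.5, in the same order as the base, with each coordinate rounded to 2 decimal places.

Cross-section at z=6.5: (0.63,-6.95) (-3.65,6.33) (-3.90,-7.88)

t = z/height = 6.5/12 = 0.541667
s = 1 + (scale-1)·z/height = 1 + (2-1)·6.5/12 = 1.541667
θ = twist·z/height = -311°·6.5/12 = -168.4583° = -2.940153 rad
cos θ = -0.979779, sin θ = -0.200081 (intermediates below are computed at full precision and shown rounded to 5 d.p.)
v1: (0.5,4.5) → rotate → (0.41047,-4.50905) → ×s → (0.63281,-6.95145) → (0.63,-6.95)
v2: (1.5,-4.5) → rotate → (-2.37003,4.10889) → ×s → (-3.65380,6.33453) → (-3.65,6.33)
v3: (3.5,4.5) → rotate → (-2.52887,-5.10929) → ×s → (-3.89867,-7.87682) → (-3.90,-7.88)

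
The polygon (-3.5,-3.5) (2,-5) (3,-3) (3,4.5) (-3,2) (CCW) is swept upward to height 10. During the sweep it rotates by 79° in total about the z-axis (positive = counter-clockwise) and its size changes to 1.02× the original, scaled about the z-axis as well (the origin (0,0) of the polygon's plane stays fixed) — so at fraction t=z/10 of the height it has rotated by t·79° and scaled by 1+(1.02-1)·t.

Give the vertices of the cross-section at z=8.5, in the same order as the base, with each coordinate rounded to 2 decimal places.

Cross-section at z=8.5: (1.90,-4.66) (5.48,-0.10) (4.00,1.63) (-3.03,4.59) (-3.06,-2.02)

t = z/height = 8.5/10 = 0.85
s = 1 + (scale-1)·z/height = 1 + (1.02-1)·8.5/10 = 1.017000
θ = twist·z/height = 79°·8.5/10 = 67.1500° = 1.171989 rad
cos θ = 0.388320, sin θ = 0.921525 (intermediates below are computed at full precision and shown rounded to 5 d.p.)
v1: (-3.5,-3.5) → rotate → (1.86622,-4.58446) → ×s → (1.89794,-4.66239) → (1.90,-4.66)
v2: (2,-5) → rotate → (5.38426,-0.09855) → ×s → (5.47580,-0.10023) → (5.48,-0.10)
v3: (3,-3) → rotate → (3.92953,1.59961) → ×s → (3.99634,1.62681) → (4.00,1.63)
v4: (3,4.5) → rotate → (-2.98190,4.51201) → ×s → (-3.03259,4.58872) → (-3.03,4.59)
v5: (-3,2) → rotate → (-3.00801,-1.98793) → ×s → (-3.05915,-2.02173) → (-3.06,-2.02)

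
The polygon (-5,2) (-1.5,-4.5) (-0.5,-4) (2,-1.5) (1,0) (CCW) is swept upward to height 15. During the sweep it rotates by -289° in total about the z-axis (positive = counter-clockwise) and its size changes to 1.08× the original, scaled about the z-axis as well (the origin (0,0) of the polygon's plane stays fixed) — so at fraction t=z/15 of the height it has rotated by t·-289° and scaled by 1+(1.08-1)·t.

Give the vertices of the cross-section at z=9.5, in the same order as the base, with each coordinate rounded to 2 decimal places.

t = z/height = 9.5/15 = 0.633333
s = 1 + (scale-1)·z/height = 1 + (1.08-1)·9.5/15 = 1.050667
θ = twist·z/height = -289°·9.5/15 = -183.0333° = -3.194534 rad
cos θ = -0.998599, sin θ = 0.052917 (intermediates below are computed at full precision and shown rounded to 5 d.p.)
v1: (-5,2) → rotate → (4.88716,-2.26178) → ×s → (5.13478,-2.37638) → (5.13,-2.38)
v2: (-1.5,-4.5) → rotate → (1.73602,4.41432) → ×s → (1.82398,4.63798) → (1.82,4.64)
v3: (-0.5,-4) → rotate → (0.71097,3.96794) → ×s → (0.74699,4.16898) → (0.75,4.17)
v4: (2,-1.5) → rotate → (-1.91782,1.60373) → ×s → (-2.01499,1.68499) → (-2.01,1.68)
v5: (1,0) → rotate → (-0.99860,0.05292) → ×s → (-1.04919,0.05560) → (-1.05,0.06)

Cross-section at z=9.5: (5.13,-2.38) (1.82,4.64) (0.75,4.17) (-2.01,1.68) (-1.05,0.06)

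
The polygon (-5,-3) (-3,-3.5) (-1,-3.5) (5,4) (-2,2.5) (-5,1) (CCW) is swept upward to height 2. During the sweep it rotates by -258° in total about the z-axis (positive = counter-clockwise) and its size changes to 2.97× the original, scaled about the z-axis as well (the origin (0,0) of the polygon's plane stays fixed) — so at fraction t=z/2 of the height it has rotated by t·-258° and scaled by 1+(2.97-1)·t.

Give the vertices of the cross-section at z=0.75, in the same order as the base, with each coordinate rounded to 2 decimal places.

t = z/height = 0.75/2 = 0.375
s = 1 + (scale-1)·z/height = 1 + (2.97-1)·0.75/2 = 1.738750
θ = twist·z/height = -258°·0.75/2 = -96.7500° = -1.688606 rad
cos θ = -0.117537, sin θ = -0.993068 (intermediates below are computed at full precision and shown rounded to 5 d.p.)
v1: (-5,-3) → rotate → (-2.39152,5.31795) → ×s → (-4.15825,9.24659) → (-4.16,9.25)
v2: (-3,-3.5) → rotate → (-3.12313,3.39059) → ×s → (-5.43034,5.89538) → (-5.43,5.90)
v3: (-1,-3.5) → rotate → (-3.35820,1.40445) → ×s → (-5.83907,2.44199) → (-5.84,2.44)
v4: (5,4) → rotate → (3.38459,-5.43549) → ×s → (5.88495,-9.45096) → (5.88,-9.45)
v5: (-2,2.5) → rotate → (2.71775,1.69229) → ×s → (4.72548,2.94248) → (4.73,2.94)
v6: (-5,1) → rotate → (1.58076,4.84780) → ×s → (2.74854,8.42912) → (2.75,8.43)

Cross-section at z=0.75: (-4.16,9.25) (-5.43,5.90) (-5.84,2.44) (5.88,-9.45) (4.73,2.94) (2.75,8.43)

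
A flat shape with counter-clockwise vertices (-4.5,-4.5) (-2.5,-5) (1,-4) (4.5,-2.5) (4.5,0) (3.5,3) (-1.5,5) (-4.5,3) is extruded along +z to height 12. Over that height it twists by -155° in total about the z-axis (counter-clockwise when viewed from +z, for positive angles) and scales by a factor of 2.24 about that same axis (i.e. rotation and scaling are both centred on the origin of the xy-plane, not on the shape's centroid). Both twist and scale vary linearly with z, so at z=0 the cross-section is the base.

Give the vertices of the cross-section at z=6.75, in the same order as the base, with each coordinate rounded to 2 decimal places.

t = z/height = 6.75/12 = 0.5625
s = 1 + (scale-1)·z/height = 1 + (2.24-1)·6.75/12 = 1.697500
θ = twist·z/height = -155°·6.75/12 = -87.1875° = -1.521709 rad
cos θ = 0.049068, sin θ = -0.998795 (intermediates below are computed at full precision and shown rounded to 5 d.p.)
v1: (-4.5,-4.5) → rotate → (-4.71538,4.27378) → ×s → (-8.00436,7.25473) → (-8.00,7.25)
v2: (-2.5,-5) → rotate → (-5.11665,2.25165) → ×s → (-8.68551,3.82218) → (-8.69,3.82)
v3: (1,-4) → rotate → (-3.94611,-1.19507) → ×s → (-6.69853,-2.02862) → (-6.70,-2.03)
v4: (4.5,-2.5) → rotate → (-2.27618,-4.61725) → ×s → (-3.86382,-7.83778) → (-3.86,-7.84)
v5: (4.5,0) → rotate → (0.22080,-4.49458) → ×s → (0.37482,-7.62955) → (0.37,-7.63)
v6: (3.5,3) → rotate → (3.16812,-3.34858) → ×s → (5.37789,-5.68422) → (5.38,-5.68)
v7: (-1.5,5) → rotate → (4.92038,1.74353) → ×s → (8.35234,2.95964) → (8.35,2.96)
v8: (-4.5,3) → rotate → (2.77558,4.64178) → ×s → (4.71155,7.87943) → (4.71,7.88)

Cross-section at z=6.75: (-8.00,7.25) (-8.69,3.82) (-6.70,-2.03) (-3.86,-7.84) (0.37,-7.63) (5.38,-5.68) (8.35,2.96) (4.71,7.88)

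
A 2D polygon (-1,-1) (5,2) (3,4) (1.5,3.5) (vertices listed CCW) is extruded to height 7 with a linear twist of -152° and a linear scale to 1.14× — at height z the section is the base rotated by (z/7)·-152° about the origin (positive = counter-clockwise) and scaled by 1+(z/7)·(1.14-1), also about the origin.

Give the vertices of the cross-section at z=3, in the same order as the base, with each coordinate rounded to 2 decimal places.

Cross-section at z=3: (-1.41,0.52) (4.15,-3.92) (5.18,-1.10) (4.03,0.12)

t = z/height = 3/7 = 0.428571
s = 1 + (scale-1)·z/height = 1 + (1.14-1)·3/7 = 1.060000
θ = twist·z/height = -152°·3/7 = -65.1429° = -1.136957 rad
cos θ = 0.420357, sin θ = -0.907359 (intermediates below are computed at full precision and shown rounded to 5 d.p.)
v1: (-1,-1) → rotate → (-1.32772,0.48700) → ×s → (-1.40738,0.51622) → (-1.41,0.52)
v2: (5,2) → rotate → (3.91650,-3.69608) → ×s → (4.15149,-3.91784) → (4.15,-3.92)
v3: (3,4) → rotate → (4.89051,-1.04065) → ×s → (5.18394,-1.10309) → (5.18,-1.10)
v4: (1.5,3.5) → rotate → (3.80629,0.11021) → ×s → (4.03467,0.11682) → (4.03,0.12)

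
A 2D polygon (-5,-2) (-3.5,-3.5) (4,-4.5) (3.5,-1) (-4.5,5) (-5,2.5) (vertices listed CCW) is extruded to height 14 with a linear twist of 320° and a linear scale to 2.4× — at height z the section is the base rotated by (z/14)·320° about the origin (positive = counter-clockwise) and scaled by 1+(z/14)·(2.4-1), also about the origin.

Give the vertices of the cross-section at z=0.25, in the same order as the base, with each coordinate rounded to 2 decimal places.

Cross-section at z=0.25: (-4.90,-2.55) (-3.21,-3.93) (4.54,-4.18) (3.67,-0.66) (-5.10,4.64) (-5.35,2.04)

t = z/height = 0.25/14 = 0.0178571
s = 1 + (scale-1)·z/height = 1 + (2.4-1)·0.25/14 = 1.025000
θ = twist·z/height = 320°·0.25/14 = 5.7143° = 0.099733 rad
cos θ = 0.995031, sin θ = 0.099568 (intermediates below are computed at full precision and shown rounded to 5 d.p.)
v1: (-5,-2) → rotate → (-4.77602,-2.48790) → ×s → (-4.89542,-2.55010) → (-4.90,-2.55)
v2: (-3.5,-3.5) → rotate → (-3.13412,-3.83110) → ×s → (-3.21247,-3.92687) → (-3.21,-3.93)
v3: (4,-4.5) → rotate → (4.42818,-4.07937) → ×s → (4.53888,-4.18135) → (4.54,-4.18)
v4: (3.5,-1) → rotate → (3.58218,-0.64654) → ×s → (3.67173,-0.66271) → (3.67,-0.66)
v5: (-4.5,5) → rotate → (-4.97548,4.52710) → ×s → (-5.09986,4.64028) → (-5.10,4.64)
v6: (-5,2.5) → rotate → (-5.22407,1.98974) → ×s → (-5.35468,2.03948) → (-5.35,2.04)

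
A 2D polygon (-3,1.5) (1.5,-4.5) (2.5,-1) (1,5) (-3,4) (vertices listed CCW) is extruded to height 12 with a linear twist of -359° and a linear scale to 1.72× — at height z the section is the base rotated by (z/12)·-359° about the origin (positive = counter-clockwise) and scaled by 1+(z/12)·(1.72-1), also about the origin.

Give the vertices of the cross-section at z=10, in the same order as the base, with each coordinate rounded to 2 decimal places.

t = z/height = 10/12 = 0.833333
s = 1 + (scale-1)·z/height = 1 + (1.72-1)·10/12 = 1.600000
θ = twist·z/height = -359°·10/12 = -299.1667° = -5.221443 rad
cos θ = 0.487352, sin θ = 0.873206 (intermediates below are computed at full precision and shown rounded to 5 d.p.)
v1: (-3,1.5) → rotate → (-2.77186,-1.88859) → ×s → (-4.43498,-3.02174) → (-4.43,-3.02)
v2: (1.5,-4.5) → rotate → (4.66045,-0.88327) → ×s → (7.45673,-1.41324) → (7.46,-1.41)
v3: (2.5,-1) → rotate → (2.09159,1.69566) → ×s → (3.34654,2.71306) → (3.35,2.71)
v4: (1,5) → rotate → (-3.87868,3.30996) → ×s → (-6.20588,5.29594) → (-6.21,5.30)
v5: (-3,4) → rotate → (-4.95488,-0.67021) → ×s → (-7.92781,-1.07234) → (-7.93,-1.07)

Cross-section at z=10: (-4.43,-3.02) (7.46,-1.41) (3.35,2.71) (-6.21,5.30) (-7.93,-1.07)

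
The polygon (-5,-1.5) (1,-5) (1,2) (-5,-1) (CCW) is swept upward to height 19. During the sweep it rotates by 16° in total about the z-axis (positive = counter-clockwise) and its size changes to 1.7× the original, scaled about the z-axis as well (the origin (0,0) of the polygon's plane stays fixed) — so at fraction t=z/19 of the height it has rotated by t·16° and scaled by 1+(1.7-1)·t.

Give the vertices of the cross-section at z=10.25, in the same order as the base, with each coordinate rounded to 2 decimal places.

Cross-section at z=10.25: (-6.50,-3.08) (2.40,-6.60) (0.95,2.93) (-6.60,-2.40)

t = z/height = 10.25/19 = 0.539474
s = 1 + (scale-1)·z/height = 1 + (1.7-1)·10.25/19 = 1.377632
θ = twist·z/height = 16°·10.25/19 = 8.6316° = 0.150649 rad
cos θ = 0.988674, sin θ = 0.150080 (intermediates below are computed at full precision and shown rounded to 5 d.p.)
v1: (-5,-1.5) → rotate → (-4.71825,-2.23341) → ×s → (-6.50001,-3.07682) → (-6.50,-3.08)
v2: (1,-5) → rotate → (1.73908,-4.79329) → ×s → (2.39580,-6.60339) → (2.40,-6.60)
v3: (1,2) → rotate → (0.68851,2.12743) → ×s → (0.94852,2.93081) → (0.95,2.93)
v4: (-5,-1) → rotate → (-4.79329,-1.73908) → ×s → (-6.60339,-2.39580) → (-6.60,-2.40)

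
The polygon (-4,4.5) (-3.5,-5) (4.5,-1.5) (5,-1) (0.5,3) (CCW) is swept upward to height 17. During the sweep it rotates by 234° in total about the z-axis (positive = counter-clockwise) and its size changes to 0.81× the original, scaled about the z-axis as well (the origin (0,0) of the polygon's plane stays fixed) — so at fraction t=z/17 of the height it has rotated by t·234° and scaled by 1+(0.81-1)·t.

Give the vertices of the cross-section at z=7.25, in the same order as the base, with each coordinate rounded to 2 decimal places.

t = z/height = 7.25/17 = 0.426471
s = 1 + (scale-1)·z/height = 1 + (0.81-1)·7.25/17 = 0.918971
θ = twist·z/height = 234°·7.25/17 = 99.7941° = 1.741736 rad
cos θ = -0.170108, sin θ = 0.985425 (intermediates below are computed at full precision and shown rounded to 5 d.p.)
v1: (-4,4.5) → rotate → (-3.75398,-4.70719) → ×s → (-3.44980,-4.32577) → (-3.45,-4.33)
v2: (-3.5,-5) → rotate → (5.52251,-2.59845) → ×s → (5.07502,-2.38790) → (5.08,-2.39)
v3: (4.5,-1.5) → rotate → (0.71265,4.68958) → ×s → (0.65490,4.30958) → (0.65,4.31)
v4: (5,-1) → rotate → (0.13488,5.09724) → ×s → (0.12395,4.68421) → (0.12,4.68)
v5: (0.5,3) → rotate → (-3.04133,-0.01761) → ×s → (-2.79489,-0.01619) → (-2.79,-0.02)

Cross-section at z=7.25: (-3.45,-4.33) (5.08,-2.39) (0.65,4.31) (0.12,4.68) (-2.79,-0.02)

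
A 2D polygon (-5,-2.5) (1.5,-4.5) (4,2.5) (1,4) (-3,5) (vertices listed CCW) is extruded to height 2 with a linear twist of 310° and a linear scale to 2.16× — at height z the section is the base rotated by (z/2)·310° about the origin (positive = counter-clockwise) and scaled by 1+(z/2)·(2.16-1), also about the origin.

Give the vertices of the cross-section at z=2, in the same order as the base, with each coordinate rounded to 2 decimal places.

t = z/height = 2/2 = 1
s = 1 + (scale-1)·z/height = 1 + (2.16-1)·2/2 = 2.160000
θ = twist·z/height = 310°·2/2 = 310.0000° = 5.410521 rad
cos θ = 0.642788, sin θ = -0.766044 (intermediates below are computed at full precision and shown rounded to 5 d.p.)
v1: (-5,-2.5) → rotate → (-5.12905,2.22325) → ×s → (-11.07875,4.80223) → (-11.08,4.80)
v2: (1.5,-4.5) → rotate → (-2.48302,-4.04161) → ×s → (-5.36332,-8.72988) → (-5.36,-8.73)
v3: (4,2.5) → rotate → (4.48626,-1.45721) → ×s → (9.69032,-3.14757) → (9.69,-3.15)
v4: (1,4) → rotate → (3.70697,1.80511) → ×s → (8.00705,3.89903) → (8.01,3.90)
v5: (-3,5) → rotate → (1.90186,5.51207) → ×s → (4.10802,11.90607) → (4.11,11.91)

Cross-section at z=2: (-11.08,4.80) (-5.36,-8.73) (9.69,-3.15) (8.01,3.90) (4.11,11.91)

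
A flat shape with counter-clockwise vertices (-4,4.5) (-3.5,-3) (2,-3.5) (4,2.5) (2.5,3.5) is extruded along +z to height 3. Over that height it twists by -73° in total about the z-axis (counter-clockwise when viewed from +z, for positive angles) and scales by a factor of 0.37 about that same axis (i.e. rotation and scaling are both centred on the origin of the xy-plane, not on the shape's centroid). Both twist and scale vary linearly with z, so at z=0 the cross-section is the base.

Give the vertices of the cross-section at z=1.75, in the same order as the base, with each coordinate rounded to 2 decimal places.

Cross-section at z=1.75: (0.06,3.81) (-2.91,0.10) (-0.57,-2.49) (2.93,-0.55) (2.66,0.56)

t = z/height = 1.75/3 = 0.583333
s = 1 + (scale-1)·z/height = 1 + (0.37-1)·1.75/3 = 0.632500
θ = twist·z/height = -73°·1.75/3 = -42.5833° = -0.743219 rad
cos θ = 0.736294, sin θ = -0.676662 (intermediates below are computed at full precision and shown rounded to 5 d.p.)
v1: (-4,4.5) → rotate → (0.09980,6.01997) → ×s → (0.06313,3.80763) → (0.06,3.81)
v2: (-3.5,-3) → rotate → (-4.60701,0.15943) → ×s → (-2.91394,0.10084) → (-2.91,0.10)
v3: (2,-3.5) → rotate → (-0.89573,-3.93035) → ×s → (-0.56655,-2.48595) → (-0.57,-2.49)
v4: (4,2.5) → rotate → (4.63683,-0.86591) → ×s → (2.93280,-0.54769) → (2.93,-0.55)
v5: (2.5,3.5) → rotate → (4.20905,0.88537) → ×s → (2.66222,0.56000) → (2.66,0.56)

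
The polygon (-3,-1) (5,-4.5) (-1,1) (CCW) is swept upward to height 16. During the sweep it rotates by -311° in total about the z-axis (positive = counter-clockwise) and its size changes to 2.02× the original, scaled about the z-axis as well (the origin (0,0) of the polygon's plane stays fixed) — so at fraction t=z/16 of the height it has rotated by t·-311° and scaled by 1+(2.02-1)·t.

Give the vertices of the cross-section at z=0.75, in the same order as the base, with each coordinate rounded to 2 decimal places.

Cross-section at z=0.75: (-3.31,-0.22) (3.88,-5.88) (-0.75,1.28)

t = z/height = 0.75/16 = 0.046875
s = 1 + (scale-1)·z/height = 1 + (2.02-1)·0.75/16 = 1.047813
θ = twist·z/height = -311°·0.75/16 = -14.5781° = -0.254436 rad
cos θ = 0.967805, sin θ = -0.251700 (intermediates below are computed at full precision and shown rounded to 5 d.p.)
v1: (-3,-1) → rotate → (-3.15512,-0.21271) → ×s → (-3.30597,-0.22288) → (-3.31,-0.22)
v2: (5,-4.5) → rotate → (3.70638,-5.61362) → ×s → (3.88359,-5.88202) → (3.88,-5.88)
v3: (-1,1) → rotate → (-0.71611,1.21951) → ×s → (-0.75034,1.27781) → (-0.75,1.28)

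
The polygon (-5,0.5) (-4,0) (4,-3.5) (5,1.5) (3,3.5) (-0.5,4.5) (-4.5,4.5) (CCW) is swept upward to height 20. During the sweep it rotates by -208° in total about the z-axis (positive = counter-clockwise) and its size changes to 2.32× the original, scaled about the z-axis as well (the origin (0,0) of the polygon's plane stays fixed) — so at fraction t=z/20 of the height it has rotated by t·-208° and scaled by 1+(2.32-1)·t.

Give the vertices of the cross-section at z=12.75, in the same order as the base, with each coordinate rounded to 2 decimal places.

Cross-section at z=12.75: (6.91,6.15) (4.99,5.42) (-9.73,-1.06) (-4.20,-8.65) (1.00,-8.43) (6.72,-4.93) (11.71,0.49)

t = z/height = 12.75/20 = 0.6375
s = 1 + (scale-1)·z/height = 1 + (2.32-1)·12.75/20 = 1.841500
θ = twist·z/height = -208°·12.75/20 = -132.6000° = -2.314307 rad
cos θ = -0.676876, sin θ = -0.736097 (intermediates below are computed at full precision and shown rounded to 5 d.p.)
v1: (-5,0.5) → rotate → (3.75243,3.34205) → ×s → (6.91010,6.15438) → (6.91,6.15)
v2: (-4,0) → rotate → (2.70750,2.94439) → ×s → (4.98587,5.42209) → (4.99,5.42)
v3: (4,-3.5) → rotate → (-5.28384,-0.57532) → ×s → (-9.73020,-1.05946) → (-9.73,-1.06)
v4: (5,1.5) → rotate → (-2.28023,-4.69580) → ×s → (-4.19905,-8.64731) → (-4.20,-8.65)
v5: (3,3.5) → rotate → (0.54571,-4.57736) → ×s → (1.00493,-8.42920) → (1.00,-8.43)
v6: (-0.5,4.5) → rotate → (3.65087,-2.67789) → ×s → (6.72309,-4.93134) → (6.72,-4.93)
v7: (-4.5,4.5) → rotate → (6.35838,0.26650) → ×s → (11.70895,0.49075) → (11.71,0.49)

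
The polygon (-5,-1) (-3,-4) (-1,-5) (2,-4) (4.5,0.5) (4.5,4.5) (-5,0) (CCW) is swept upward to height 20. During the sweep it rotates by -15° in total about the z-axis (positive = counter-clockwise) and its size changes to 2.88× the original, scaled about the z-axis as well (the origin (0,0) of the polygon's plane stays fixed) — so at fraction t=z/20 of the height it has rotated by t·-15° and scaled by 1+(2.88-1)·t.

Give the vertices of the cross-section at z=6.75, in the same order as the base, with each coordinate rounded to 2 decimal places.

t = z/height = 6.75/20 = 0.3375
s = 1 + (scale-1)·z/height = 1 + (2.88-1)·6.75/20 = 1.634500
θ = twist·z/height = -15°·6.75/20 = -5.0625° = -0.088357 rad
cos θ = 0.996099, sin θ = -0.088242 (intermediates below are computed at full precision and shown rounded to 5 d.p.)
v1: (-5,-1) → rotate → (-5.06874,-0.55489) → ×s → (-8.28485,-0.90696) → (-8.28,-0.91)
v2: (-3,-4) → rotate → (-3.34127,-3.71967) → ×s → (-5.46130,-6.07980) → (-5.46,-6.08)
v3: (-1,-5) → rotate → (-1.43731,-4.89225) → ×s → (-2.34928,-7.99639) → (-2.35,-8.00)
v4: (2,-4) → rotate → (1.63923,-4.16088) → ×s → (2.67932,-6.80096) → (2.68,-6.80)
v5: (4.5,0.5) → rotate → (4.52657,0.10096) → ×s → (7.39867,0.16502) → (7.40,0.17)
v6: (4.5,4.5) → rotate → (4.87954,4.08535) → ×s → (7.97560,6.67751) → (7.98,6.68)
v7: (-5,0) → rotate → (-4.98050,0.44121) → ×s → (-8.14062,0.72116) → (-8.14,0.72)

Cross-section at z=6.75: (-8.28,-0.91) (-5.46,-6.08) (-2.35,-8.00) (2.68,-6.80) (7.40,0.17) (7.98,6.68) (-8.14,0.72)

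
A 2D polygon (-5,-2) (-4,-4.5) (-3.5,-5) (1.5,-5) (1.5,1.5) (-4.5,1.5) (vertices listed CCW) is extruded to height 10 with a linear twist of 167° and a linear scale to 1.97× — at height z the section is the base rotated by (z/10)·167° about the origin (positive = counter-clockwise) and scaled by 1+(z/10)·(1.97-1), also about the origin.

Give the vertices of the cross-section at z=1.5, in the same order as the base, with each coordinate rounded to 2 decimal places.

Cross-section at z=1.5: (-4.22,-4.50) (-1.97,-6.61) (-1.21,-6.89) (3.98,-4.46) (0.83,2.28) (-5.40,-0.63)

t = z/height = 1.5/10 = 0.15
s = 1 + (scale-1)·z/height = 1 + (1.97-1)·1.5/10 = 1.145500
θ = twist·z/height = 167°·1.5/10 = 25.0500° = 0.437205 rad
cos θ = 0.905939, sin θ = 0.423409 (intermediates below are computed at full precision and shown rounded to 5 d.p.)
v1: (-5,-2) → rotate → (-3.68288,-3.92892) → ×s → (-4.21873,-4.50058) → (-4.22,-4.50)
v2: (-4,-4.5) → rotate → (-1.71841,-5.77036) → ×s → (-1.96844,-6.60995) → (-1.97,-6.61)
v3: (-3.5,-5) → rotate → (-1.05374,-6.01162) → ×s → (-1.20706,-6.88632) → (-1.21,-6.89)
v4: (1.5,-5) → rotate → (3.47595,-3.89458) → ×s → (3.98170,-4.46124) → (3.98,-4.46)
v5: (1.5,1.5) → rotate → (0.72379,1.99402) → ×s → (0.82911,2.28415) → (0.83,2.28)
v6: (-4.5,1.5) → rotate → (-4.71184,-0.54643) → ×s → (-5.39741,-0.62594) → (-5.40,-0.63)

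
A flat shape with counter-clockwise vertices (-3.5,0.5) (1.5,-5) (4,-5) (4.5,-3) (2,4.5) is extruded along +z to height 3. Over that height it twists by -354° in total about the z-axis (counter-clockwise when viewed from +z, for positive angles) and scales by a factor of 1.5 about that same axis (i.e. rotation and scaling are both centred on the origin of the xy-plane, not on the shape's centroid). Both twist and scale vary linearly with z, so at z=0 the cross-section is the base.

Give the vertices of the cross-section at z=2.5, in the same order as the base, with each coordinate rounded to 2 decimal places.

t = z/height = 2.5/3 = 0.833333
s = 1 + (scale-1)·z/height = 1 + (1.5-1)·2.5/3 = 1.416667
θ = twist·z/height = -354°·2.5/3 = -295.0000° = -5.148721 rad
cos θ = 0.422618, sin θ = 0.906308 (intermediates below are computed at full precision and shown rounded to 5 d.p.)
v1: (-3.5,0.5) → rotate → (-1.93232,-2.96077) → ×s → (-2.73745,-4.19442) → (-2.74,-4.19)
v2: (1.5,-5) → rotate → (5.16547,-0.75363) → ×s → (7.31774,-1.06764) → (7.32,-1.07)
v3: (4,-5) → rotate → (6.22201,1.51214) → ×s → (8.81452,2.14220) → (8.81,2.14)
v4: (4.5,-3) → rotate → (4.62071,2.81053) → ×s → (6.54600,3.98158) → (6.55,3.98)
v5: (2,4.5) → rotate → (-3.23315,3.71440) → ×s → (-4.58029,5.26206) → (-4.58,5.26)

Cross-section at z=2.5: (-2.74,-4.19) (7.32,-1.07) (8.81,2.14) (6.55,3.98) (-4.58,5.26)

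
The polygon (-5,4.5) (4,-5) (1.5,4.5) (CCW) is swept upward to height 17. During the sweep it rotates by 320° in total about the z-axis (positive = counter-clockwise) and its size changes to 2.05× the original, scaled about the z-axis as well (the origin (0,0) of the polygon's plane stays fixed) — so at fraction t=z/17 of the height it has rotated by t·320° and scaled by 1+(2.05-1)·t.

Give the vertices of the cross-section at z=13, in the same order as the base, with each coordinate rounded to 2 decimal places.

Cross-section at z=13: (11.19,4.68) (-11.23,-2.67) (6.18,-5.91)

t = z/height = 13/17 = 0.764706
s = 1 + (scale-1)·z/height = 1 + (2.05-1)·13/17 = 1.802941
θ = twist·z/height = 320°·13/17 = 244.7059° = 4.270923 rad
cos θ = -0.427265, sin θ = -0.904126 (intermediates below are computed at full precision and shown rounded to 5 d.p.)
v1: (-5,4.5) → rotate → (6.20489,2.59794) → ×s → (11.18706,4.68393) → (11.19,4.68)
v2: (4,-5) → rotate → (-6.22969,-1.48018) → ×s → (-11.23177,-2.66868) → (-11.23,-2.67)
v3: (1.5,4.5) → rotate → (3.42767,-3.27888) → ×s → (6.17989,-5.91163) → (6.18,-5.91)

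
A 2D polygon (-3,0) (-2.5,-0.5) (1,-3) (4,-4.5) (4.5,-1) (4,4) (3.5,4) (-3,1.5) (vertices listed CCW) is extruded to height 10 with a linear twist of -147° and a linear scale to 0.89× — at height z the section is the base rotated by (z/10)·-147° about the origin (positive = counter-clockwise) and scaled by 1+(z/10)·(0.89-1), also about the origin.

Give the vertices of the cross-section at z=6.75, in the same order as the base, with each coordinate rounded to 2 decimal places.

t = z/height = 6.75/10 = 0.675
s = 1 + (scale-1)·z/height = 1 + (0.89-1)·6.75/10 = 0.925750
θ = twist·z/height = -147°·6.75/10 = -99.2250° = -1.731803 rad
cos θ = -0.160312, sin θ = -0.987066 (intermediates below are computed at full precision and shown rounded to 5 d.p.)
v1: (-3,0) → rotate → (0.48094,2.96120) → ×s → (0.44523,2.74133) → (0.45,2.74)
v2: (-2.5,-0.5) → rotate → (-0.09275,2.54782) → ×s → (-0.08587,2.35865) → (-0.09,2.36)
v3: (1,-3) → rotate → (-3.12151,-0.50613) → ×s → (-2.88974,-0.46855) → (-2.89,-0.47)
v4: (4,-4.5) → rotate → (-5.08305,-3.22686) → ×s → (-4.70563,-2.98727) → (-4.71,-2.99)
v5: (4.5,-1) → rotate → (-1.70847,-4.28149) → ×s → (-1.58162,-3.96359) → (-1.58,-3.96)
v6: (4,4) → rotate → (3.30702,-4.58951) → ×s → (3.06147,-4.24874) → (3.06,-4.25)
v7: (3.5,4) → rotate → (3.38717,-4.09598) → ×s → (3.13568,-3.79185) → (3.14,-3.79)
v8: (-3,1.5) → rotate → (1.96154,2.72073) → ×s → (1.81589,2.51872) → (1.82,2.52)

Cross-section at z=6.75: (0.45,2.74) (-0.09,2.36) (-2.89,-0.47) (-4.71,-2.99) (-1.58,-3.96) (3.06,-4.25) (3.14,-3.79) (1.82,2.52)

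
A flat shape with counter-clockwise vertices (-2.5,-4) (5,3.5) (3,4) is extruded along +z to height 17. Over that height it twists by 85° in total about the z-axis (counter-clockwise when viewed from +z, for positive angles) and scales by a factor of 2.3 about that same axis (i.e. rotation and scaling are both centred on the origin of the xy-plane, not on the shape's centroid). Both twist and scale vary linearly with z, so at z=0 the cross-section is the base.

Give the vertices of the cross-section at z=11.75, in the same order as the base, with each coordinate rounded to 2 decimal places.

t = z/height = 11.75/17 = 0.691176
s = 1 + (scale-1)·z/height = 1 + (2.3-1)·11.75/17 = 1.898529
θ = twist·z/height = 85°·11.75/17 = 58.7500° = 1.025381 rad
cos θ = 0.518773, sin θ = 0.854912 (intermediates below are computed at full precision and shown rounded to 5 d.p.)
v1: (-2.5,-4) → rotate → (2.12271,-4.21237) → ×s → (4.03004,-7.99731) → (4.03,-8.00)
v2: (5,3.5) → rotate → (-0.39833,6.09027) → ×s → (-0.75623,11.56255) → (-0.76,11.56)
v3: (3,4) → rotate → (-1.86333,4.63983) → ×s → (-3.53758,8.80885) → (-3.54,8.81)

Cross-section at z=11.75: (4.03,-8.00) (-0.76,11.56) (-3.54,8.81)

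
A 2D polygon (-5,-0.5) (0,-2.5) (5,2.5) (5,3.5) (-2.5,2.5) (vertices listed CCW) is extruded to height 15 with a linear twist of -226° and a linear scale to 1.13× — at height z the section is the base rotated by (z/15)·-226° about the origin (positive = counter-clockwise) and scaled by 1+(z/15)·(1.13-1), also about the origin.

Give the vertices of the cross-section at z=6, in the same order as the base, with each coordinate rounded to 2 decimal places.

Cross-section at z=6: (-0.49,5.26) (-2.63,0.02) (2.59,-5.28) (3.65,-5.29) (2.65,2.61)

t = z/height = 6/15 = 0.4
s = 1 + (scale-1)·z/height = 1 + (1.13-1)·6/15 = 1.052000
θ = twist·z/height = -226°·6/15 = -90.4000° = -1.577778 rad
cos θ = -0.006981, sin θ = -0.999976 (intermediates below are computed at full precision and shown rounded to 5 d.p.)
v1: (-5,-0.5) → rotate → (-0.46508,5.00337) → ×s → (-0.48927,5.26354) → (-0.49,5.26)
v2: (0,-2.5) → rotate → (-2.49994,0.01745) → ×s → (-2.62994,0.01836) → (-2.63,0.02)
v3: (5,2.5) → rotate → (2.46503,-5.01733) → ×s → (2.59321,-5.27823) → (2.59,-5.28)
v4: (5,3.5) → rotate → (3.46501,-5.02431) → ×s → (3.64519,-5.28558) → (3.65,-5.29)
v5: (-2.5,2.5) → rotate → (2.51739,2.48249) → ×s → (2.64830,2.61158) → (2.65,2.61)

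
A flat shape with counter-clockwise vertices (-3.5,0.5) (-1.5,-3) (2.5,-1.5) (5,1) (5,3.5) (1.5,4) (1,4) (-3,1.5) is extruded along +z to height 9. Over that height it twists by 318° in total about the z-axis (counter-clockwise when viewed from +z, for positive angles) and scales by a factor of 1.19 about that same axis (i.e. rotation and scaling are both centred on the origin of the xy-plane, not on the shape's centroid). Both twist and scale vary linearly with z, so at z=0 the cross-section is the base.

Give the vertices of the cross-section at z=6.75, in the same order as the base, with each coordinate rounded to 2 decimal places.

Cross-section at z=6.75: (2.58,3.11) (-2.03,3.25) (-2.95,-1.54) (-2.01,-5.47) (0.42,-6.96) (3.00,-3.85) (3.30,-3.36) (3.25,2.03)

t = z/height = 6.75/9 = 0.75
s = 1 + (scale-1)·z/height = 1 + (1.19-1)·6.75/9 = 1.142500
θ = twist·z/height = 318°·6.75/9 = 238.5000° = 4.162610 rad
cos θ = -0.522499, sin θ = -0.852640 (intermediates below are computed at full precision and shown rounded to 5 d.p.)
v1: (-3.5,0.5) → rotate → (2.25507,2.72299) → ×s → (2.57641,3.11102) → (2.58,3.11)
v2: (-1.5,-3) → rotate → (-1.77417,2.84646) → ×s → (-2.02699,3.25208) → (-2.03,3.25)
v3: (2.5,-1.5) → rotate → (-2.58521,-1.34785) → ×s → (-2.95360,-1.53992) → (-2.95,-1.54)
v4: (5,1) → rotate → (-1.75985,-4.78570) → ×s → (-2.01063,-5.46766) → (-2.01,-5.47)
v5: (5,3.5) → rotate → (0.37175,-6.09195) → ×s → (0.42472,-6.96005) → (0.42,-6.96)
v6: (1.5,4) → rotate → (2.62681,-3.36895) → ×s → (3.00113,-3.84903) → (3.00,-3.85)
v7: (1,4) → rotate → (2.88806,-2.94263) → ×s → (3.29961,-3.36196) → (3.30,-3.36)
v8: (-3,1.5) → rotate → (2.84646,1.77417) → ×s → (3.25208,2.02699) → (3.25,2.03)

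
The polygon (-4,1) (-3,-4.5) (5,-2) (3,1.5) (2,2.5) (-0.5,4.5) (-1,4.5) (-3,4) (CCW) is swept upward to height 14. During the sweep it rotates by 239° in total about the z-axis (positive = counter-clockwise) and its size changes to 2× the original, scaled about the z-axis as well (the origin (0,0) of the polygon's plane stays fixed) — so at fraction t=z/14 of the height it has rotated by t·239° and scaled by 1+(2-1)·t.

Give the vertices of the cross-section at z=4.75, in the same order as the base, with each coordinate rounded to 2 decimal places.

t = z/height = 4.75/14 = 0.339286
s = 1 + (scale-1)·z/height = 1 + (2-1)·4.75/14 = 1.339286
θ = twist·z/height = 239°·4.75/14 = 81.0893° = 1.415275 rad
cos θ = 0.154895, sin θ = 0.987931 (intermediates below are computed at full precision and shown rounded to 5 d.p.)
v1: (-4,1) → rotate → (-1.60751,-3.79683) → ×s → (-2.15292,-5.08504) → (-2.15,-5.09)
v2: (-3,-4.5) → rotate → (3.98100,-3.66082) → ×s → (5.33170,-4.90289) → (5.33,-4.90)
v3: (5,-2) → rotate → (2.75034,4.62986) → ×s → (3.68349,6.20071) → (3.68,6.20)
v4: (3,1.5) → rotate → (-1.01721,3.19614) → ×s → (-1.36234,4.28054) → (-1.36,4.28)
v5: (2,2.5) → rotate → (-2.16004,2.36310) → ×s → (-2.89291,3.16487) → (-2.89,3.16)
v6: (-0.5,4.5) → rotate → (-4.52314,0.20306) → ×s → (-6.05777,0.27196) → (-6.06,0.27)
v7: (-1,4.5) → rotate → (-4.60058,-0.29090) → ×s → (-6.16150,-0.38960) → (-6.16,-0.39)
v8: (-3,4) → rotate → (-4.41641,-2.34421) → ×s → (-5.91483,-3.13957) → (-5.91,-3.14)

Cross-section at z=4.75: (-2.15,-5.09) (5.33,-4.90) (3.68,6.20) (-1.36,4.28) (-2.89,3.16) (-6.06,0.27) (-6.16,-0.39) (-5.91,-3.14)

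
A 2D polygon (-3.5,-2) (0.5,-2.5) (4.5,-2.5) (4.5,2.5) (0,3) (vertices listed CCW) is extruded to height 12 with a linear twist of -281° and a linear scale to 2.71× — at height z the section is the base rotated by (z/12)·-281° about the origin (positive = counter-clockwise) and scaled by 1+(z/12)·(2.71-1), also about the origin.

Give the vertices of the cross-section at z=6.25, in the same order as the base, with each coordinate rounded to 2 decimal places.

Cross-section at z=6.25: (3.41,6.81) (-3.41,3.41) (-9.70,-0.78) (-4.46,-8.65) (3.14,-4.72)

t = z/height = 6.25/12 = 0.520833
s = 1 + (scale-1)·z/height = 1 + (2.71-1)·6.25/12 = 1.890625
θ = twist·z/height = -281°·6.25/12 = -146.3542° = -2.554362 rad
cos θ = -0.832478, sin θ = -0.554058 (intermediates below are computed at full precision and shown rounded to 5 d.p.)
v1: (-3.5,-2) → rotate → (1.80556,3.60416) → ×s → (3.41363,6.81411) → (3.41,6.81)
v2: (0.5,-2.5) → rotate → (-1.80138,1.80417) → ×s → (-3.40574,3.41100) → (-3.41,3.41)
v3: (4.5,-2.5) → rotate → (-5.13130,-0.41206) → ×s → (-9.70136,-0.77906) → (-9.70,-0.78)
v4: (4.5,2.5) → rotate → (-2.36101,-4.57446) → ×s → (-4.46378,-8.64858) → (-4.46,-8.65)
v5: (0,3) → rotate → (1.66217,-2.49743) → ×s → (3.14255,-4.72171) → (3.14,-4.72)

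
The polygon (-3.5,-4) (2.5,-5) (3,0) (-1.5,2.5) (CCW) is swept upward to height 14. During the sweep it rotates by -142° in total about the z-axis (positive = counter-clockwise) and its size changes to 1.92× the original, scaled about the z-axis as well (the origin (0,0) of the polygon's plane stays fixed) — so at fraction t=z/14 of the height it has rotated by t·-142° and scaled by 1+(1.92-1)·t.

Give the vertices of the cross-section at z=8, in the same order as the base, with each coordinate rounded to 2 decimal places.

t = z/height = 8/14 = 0.571429
s = 1 + (scale-1)·z/height = 1 + (1.92-1)·8/14 = 1.525714
θ = twist·z/height = -142°·8/14 = -81.1429° = -1.416210 rad
cos θ = 0.153971, sin θ = -0.988075 (intermediates below are computed at full precision and shown rounded to 5 d.p.)
v1: (-3.5,-4) → rotate → (-4.49120,2.84238) → ×s → (-6.85229,4.33666) → (-6.85,4.34)
v2: (2.5,-5) → rotate → (-4.55545,-3.24005) → ×s → (-6.95031,-4.94338) → (-6.95,-4.94)
v3: (3,0) → rotate → (0.46191,-2.96423) → ×s → (0.70475,-4.52256) → (0.70,-4.52)
v4: (-1.5,2.5) → rotate → (2.23923,1.86704) → ×s → (3.41643,2.84857) → (3.42,2.85)

Cross-section at z=8: (-6.85,4.34) (-6.95,-4.94) (0.70,-4.52) (3.42,2.85)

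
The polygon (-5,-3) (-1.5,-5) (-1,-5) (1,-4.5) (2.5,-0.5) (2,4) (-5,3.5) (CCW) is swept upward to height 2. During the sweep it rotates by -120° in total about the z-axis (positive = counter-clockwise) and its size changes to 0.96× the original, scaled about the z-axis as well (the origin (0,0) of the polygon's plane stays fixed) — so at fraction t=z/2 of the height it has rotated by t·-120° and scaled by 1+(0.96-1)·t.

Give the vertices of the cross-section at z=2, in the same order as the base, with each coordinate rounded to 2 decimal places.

t = z/height = 2/2 = 1
s = 1 + (scale-1)·z/height = 1 + (0.96-1)·2/2 = 0.960000
θ = twist·z/height = -120°·2/2 = -120.0000° = -2.094395 rad
cos θ = -0.500000, sin θ = -0.866025 (intermediates below are computed at full precision and shown rounded to 5 d.p.)
v1: (-5,-3) → rotate → (-0.09808,5.83013) → ×s → (-0.09415,5.59692) → (-0.09,5.60)
v2: (-1.5,-5) → rotate → (-3.58013,3.79904) → ×s → (-3.43692,3.64708) → (-3.44,3.65)
v3: (-1,-5) → rotate → (-3.83013,3.36603) → ×s → (-3.67692,3.23138) → (-3.68,3.23)
v4: (1,-4.5) → rotate → (-4.39711,1.38397) → ×s → (-4.22123,1.32862) → (-4.22,1.33)
v5: (2.5,-0.5) → rotate → (-1.68301,-1.91506) → ×s → (-1.61569,-1.83846) → (-1.62,-1.84)
v6: (2,4) → rotate → (2.46410,-3.73205) → ×s → (2.36554,-3.58277) → (2.37,-3.58)
v7: (-5,3.5) → rotate → (5.53109,2.58013) → ×s → (5.30985,2.47692) → (5.31,2.48)

Cross-section at z=2: (-0.09,5.60) (-3.44,3.65) (-3.68,3.23) (-4.22,1.33) (-1.62,-1.84) (2.37,-3.58) (5.31,2.48)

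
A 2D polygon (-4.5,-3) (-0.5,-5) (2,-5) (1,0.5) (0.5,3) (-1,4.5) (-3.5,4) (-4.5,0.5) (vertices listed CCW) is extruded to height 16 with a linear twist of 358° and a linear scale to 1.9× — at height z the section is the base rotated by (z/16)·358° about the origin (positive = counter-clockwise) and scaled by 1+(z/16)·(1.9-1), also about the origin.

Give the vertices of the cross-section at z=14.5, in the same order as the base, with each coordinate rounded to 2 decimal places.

Cross-section at z=14.5: (-9.81,0.32) (-6.02,-6.86) (-2.33,-9.50) (2.00,-0.32) (3.91,3.90) (3.27,7.70) (-0.95,9.60) (-6.12,5.49)

t = z/height = 14.5/16 = 0.90625
s = 1 + (scale-1)·z/height = 1 + (1.9-1)·14.5/16 = 1.815625
θ = twist·z/height = 358°·14.5/16 = 324.4375° = 5.662503 rad
cos θ = 0.813482, sin θ = -0.581591 (intermediates below are computed at full precision and shown rounded to 5 d.p.)
v1: (-4.5,-3) → rotate → (-5.40544,0.17671) → ×s → (-9.81425,0.32085) → (-9.81,0.32)
v2: (-0.5,-5) → rotate → (-3.31469,-3.77661) → ×s → (-6.01824,-6.85691) → (-6.02,-6.86)
v3: (2,-5) → rotate → (-1.28099,-5.23059) → ×s → (-2.32580,-9.49679) → (-2.33,-9.50)
v4: (1,0.5) → rotate → (1.10428,-0.17485) → ×s → (2.00495,-0.31746) → (2.00,-0.32)
v5: (0.5,3) → rotate → (2.15151,2.14965) → ×s → (3.90634,3.90296) → (3.91,3.90)
v6: (-1,4.5) → rotate → (1.80368,4.24226) → ×s → (3.27480,7.70235) → (3.27,7.70)
v7: (-3.5,4) → rotate → (-0.52082,5.28949) → ×s → (-0.94562,9.60374) → (-0.95,9.60)
v8: (-4.5,0.5) → rotate → (-3.36987,3.02390) → ×s → (-6.11842,5.49027) → (-6.12,5.49)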